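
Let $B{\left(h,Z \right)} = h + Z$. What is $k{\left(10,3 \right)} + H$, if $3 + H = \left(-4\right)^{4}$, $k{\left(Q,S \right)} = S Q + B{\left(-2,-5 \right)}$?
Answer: $276$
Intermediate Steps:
$B{\left(h,Z \right)} = Z + h$
$k{\left(Q,S \right)} = -7 + Q S$ ($k{\left(Q,S \right)} = S Q - 7 = Q S - 7 = -7 + Q S$)
$H = 253$ ($H = -3 + \left(-4\right)^{4} = -3 + 256 = 253$)
$k{\left(10,3 \right)} + H = \left(-7 + 10 \cdot 3\right) + 253 = \left(-7 + 30\right) + 253 = 23 + 253 = 276$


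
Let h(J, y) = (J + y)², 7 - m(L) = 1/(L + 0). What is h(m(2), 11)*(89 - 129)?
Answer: -12250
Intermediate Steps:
m(L) = 7 - 1/L (m(L) = 7 - 1/(L + 0) = 7 - 1/L)
h(m(2), 11)*(89 - 129) = ((7 - 1/2) + 11)²*(89 - 129) = ((7 - 1*½) + 11)²*(-40) = ((7 - ½) + 11)²*(-40) = (13/2 + 11)²*(-40) = (35/2)²*(-40) = (1225/4)*(-40) = -12250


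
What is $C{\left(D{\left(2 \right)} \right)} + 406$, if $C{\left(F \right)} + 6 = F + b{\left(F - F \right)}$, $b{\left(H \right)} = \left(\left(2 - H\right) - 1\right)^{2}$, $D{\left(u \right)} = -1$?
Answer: $400$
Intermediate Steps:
$b{\left(H \right)} = \left(1 - H\right)^{2}$
$C{\left(F \right)} = -5 + F$ ($C{\left(F \right)} = -6 + \left(F + \left(-1 + \left(F - F\right)\right)^{2}\right) = -6 + \left(F + \left(-1 + 0\right)^{2}\right) = -6 + \left(F + \left(-1\right)^{2}\right) = -6 + \left(F + 1\right) = -6 + \left(1 + F\right) = -5 + F$)
$C{\left(D{\left(2 \right)} \right)} + 406 = \left(-5 - 1\right) + 406 = -6 + 406 = 400$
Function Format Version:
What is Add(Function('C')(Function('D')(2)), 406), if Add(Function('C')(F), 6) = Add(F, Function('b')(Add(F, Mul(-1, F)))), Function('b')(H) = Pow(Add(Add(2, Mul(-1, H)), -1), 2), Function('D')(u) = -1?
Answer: 400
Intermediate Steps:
Function('b')(H) = Pow(Add(1, Mul(-1, H)), 2)
Function('C')(F) = Add(-5, F) (Function('C')(F) = Add(-6, Add(F, Pow(Add(-1, Add(F, Mul(-1, F))), 2))) = Add(-6, Add(F, Pow(Add(-1, 0), 2))) = Add(-6, Add(F, Pow(-1, 2))) = Add(-6, Add(F, 1)) = Add(-6, Add(1, F)) = Add(-5, F))
Add(Function('C')(Function('D')(2)), 406) = Add(Add(-5, -1), 406) = Add(-6, 406) = 400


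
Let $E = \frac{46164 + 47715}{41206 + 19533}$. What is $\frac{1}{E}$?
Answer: $\frac{60739}{93879} \approx 0.64699$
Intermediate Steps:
$E = \frac{93879}{60739} \approx 1.5456$
$\frac{1}{E} = \frac{1}{\frac{93879}{60739}} = \frac{60739}{93879}$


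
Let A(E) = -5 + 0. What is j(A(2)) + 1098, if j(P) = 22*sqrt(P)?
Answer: 1098 + 22*I*sqrt(5) ≈ 1098.0 + 49.193*I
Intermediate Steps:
A(E) = -5
j(A(2)) + 1098 = 22*sqrt(-5) + 1098 = 22*(I*sqrt(5)) + 1098 = 22*I*sqrt(5) + 1098 = 1098 + 22*I*sqrt(5)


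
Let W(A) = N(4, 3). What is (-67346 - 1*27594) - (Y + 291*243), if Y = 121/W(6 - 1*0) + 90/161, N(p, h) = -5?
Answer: -133331634/805 ≈ -1.6563e+5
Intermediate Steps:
W(A) = -5
Y = -19031/805 (Y = 121/(-5) + 90/161 = 121*(-⅕) + 90*(1/161) = -121/5 + 90/161 = -19031/805 ≈ -23.641)
(-67346 - 1*27594) - (Y + 291*243) = (-67346 - 1*27594) - (-19031/805 + 291*243) = (-67346 - 27594) - (-19031/805 + 70713) = -94940 - 1*56904934/805 = -94940 - 56904934/805 = -133331634/805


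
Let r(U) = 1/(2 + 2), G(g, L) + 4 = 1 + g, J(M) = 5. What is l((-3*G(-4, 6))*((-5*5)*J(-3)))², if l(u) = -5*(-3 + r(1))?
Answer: 3025/16 ≈ 189.06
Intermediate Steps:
G(g, L) = -3 + g (G(g, L) = -4 + (1 + g) = -3 + g)
r(U) = ¼ (r(U) = 1/4 = ¼)
l(u) = 55/4 (l(u) = -5*(-3 + ¼) = -5*(-11/4) = 55/4)
l((-3*G(-4, 6))*((-5*5)*J(-3)))² = (55/4)² = 3025/16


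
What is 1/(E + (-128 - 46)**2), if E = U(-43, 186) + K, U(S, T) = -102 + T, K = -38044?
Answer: -1/7684 ≈ -0.00013014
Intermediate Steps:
E = -37960 (E = (-102 + 186) - 38044 = 84 - 38044 = -37960)
1/(E + (-128 - 46)**2) = 1/(-37960 + (-128 - 46)**2) = 1/(-37960 + (-174)**2) = 1/(-37960 + 30276) = 1/(-7684) = -1/7684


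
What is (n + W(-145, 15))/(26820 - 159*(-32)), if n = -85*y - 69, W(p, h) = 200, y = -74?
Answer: 6421/31908 ≈ 0.20123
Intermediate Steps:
n = 6221 (n = -85*(-74) - 69 = 6290 - 69 = 6221)
(n + W(-145, 15))/(26820 - 159*(-32)) = (6221 + 200)/(26820 - 159*(-32)) = 6421/(26820 + 5088) = 6421/31908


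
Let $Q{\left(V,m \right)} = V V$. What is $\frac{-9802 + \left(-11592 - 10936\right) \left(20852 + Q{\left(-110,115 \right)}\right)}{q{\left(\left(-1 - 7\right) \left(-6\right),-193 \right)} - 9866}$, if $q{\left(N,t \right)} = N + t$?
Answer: $\frac{742352458}{10011} \approx 74154.0$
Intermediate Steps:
$Q{\left(V,m \right)} = V^{2}$
$\frac{-9802 + \left(-11592 - 10936\right) \left(20852 + Q{\left(-110,115 \right)}\right)}{q{\left(\left(-1 - 7\right) \left(-6\right),-193 \right)} - 9866} = \frac{-9802 + \left(-11592 - 10936\right) \left(20852 + \left(-110\right)^{2}\right)}{\left(\left(-1 - 7\right) \left(-6\right) - 193\right) - 9866} = \frac{-9802 - 22528 \left(20852 + 12100\right)}{\left(\left(-8\right) \left(-6\right) - 193\right) - 9866} = \frac{-9802 - 742342656}{\left(48 - 193\right) - 9866} = \frac{-9802 - 742342656}{-145 - 9866} = - \frac{742352458}{-10011} = \left(-742352458\right) \left(- \frac{1}{10011}\right) = \frac{742352458}{10011}$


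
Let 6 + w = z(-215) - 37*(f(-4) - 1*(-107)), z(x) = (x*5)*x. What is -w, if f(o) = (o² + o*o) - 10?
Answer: -226346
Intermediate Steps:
f(o) = -10 + 2*o² (f(o) = (o² + o²) - 10 = 2*o² - 10 = -10 + 2*o²)
z(x) = 5*x² (z(x) = (5*x)*x = 5*x²)
w = 226346 (w = -6 + (5*(-215)² - 37*((-10 + 2*(-4)²) - 1*(-107))) = -6 + (5*46225 - 37*((-10 + 2*16) + 107)) = -6 + (231125 - 37*((-10 + 32) + 107)) = -6 + (231125 - 37*(22 + 107)) = -6 + (231125 - 37*129) = -6 + (231125 - 4773) = -6 + 226352 = 226346)
-w = -1*226346 = -226346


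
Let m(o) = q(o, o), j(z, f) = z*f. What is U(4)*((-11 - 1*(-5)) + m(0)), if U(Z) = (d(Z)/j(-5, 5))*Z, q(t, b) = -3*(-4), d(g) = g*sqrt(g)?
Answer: -192/25 ≈ -7.6800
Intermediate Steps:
j(z, f) = f*z
d(g) = g**(3/2)
q(t, b) = 12
m(o) = 12
U(Z) = -Z**(5/2)/25 (U(Z) = (Z**(3/2)/((5*(-5))))*Z = (Z**(3/2)/(-25))*Z = (Z**(3/2)*(-1/25))*Z = (-Z**(3/2)/25)*Z = -Z**(5/2)/25)
U(4)*((-11 - 1*(-5)) + m(0)) = (-4**(5/2)/25)*((-11 - 1*(-5)) + 12) = (-1/25*32)*((-11 + 5) + 12) = -32*(-6 + 12)/25 = -32/25*6 = -192/25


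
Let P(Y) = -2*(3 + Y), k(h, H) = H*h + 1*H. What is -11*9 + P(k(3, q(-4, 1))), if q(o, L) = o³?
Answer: 407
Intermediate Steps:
k(h, H) = H + H*h (k(h, H) = H*h + H = H + H*h)
P(Y) = -6 - 2*Y
-11*9 + P(k(3, q(-4, 1))) = -11*9 + (-6 - 2*(-4)³*(1 + 3)) = -99 + (-6 - (-128)*4) = -99 + (-6 - 2*(-256)) = -99 + (-6 + 512) = -99 + 506 = 407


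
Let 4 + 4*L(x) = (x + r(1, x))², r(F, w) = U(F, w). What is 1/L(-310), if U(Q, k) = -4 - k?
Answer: ⅓ ≈ 0.33333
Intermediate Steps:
r(F, w) = -4 - w
L(x) = 3 (L(x) = -1 + (x + (-4 - x))²/4 = -1 + (¼)*(-4)² = -1 + (¼)*16 = -1 + 4 = 3)
1/L(-310) = 1/3 = ⅓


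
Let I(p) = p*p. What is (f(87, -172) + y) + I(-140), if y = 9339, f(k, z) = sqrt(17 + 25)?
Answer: 28939 + sqrt(42) ≈ 28945.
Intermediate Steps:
I(p) = p**2
f(k, z) = sqrt(42)
(f(87, -172) + y) + I(-140) = (sqrt(42) + 9339) + (-140)**2 = (9339 + sqrt(42)) + 19600 = 28939 + sqrt(42)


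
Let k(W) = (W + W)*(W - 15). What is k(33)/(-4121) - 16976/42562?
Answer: -4635452/6746077 ≈ -0.68713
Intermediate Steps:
k(W) = 2*W*(-15 + W) (k(W) = (2*W)*(-15 + W) = 2*W*(-15 + W))
k(33)/(-4121) - 16976/42562 = (2*33*(-15 + 33))/(-4121) - 16976/42562 = (2*33*18)*(-1/4121) - 16976*1/42562 = 1188*(-1/4121) - 8488/21281 = -1188/4121 - 8488/21281 = -4635452/6746077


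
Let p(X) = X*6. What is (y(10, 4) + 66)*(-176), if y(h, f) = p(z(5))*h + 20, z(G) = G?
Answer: -67936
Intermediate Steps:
p(X) = 6*X
y(h, f) = 20 + 30*h (y(h, f) = (6*5)*h + 20 = 30*h + 20 = 20 + 30*h)
(y(10, 4) + 66)*(-176) = ((20 + 30*10) + 66)*(-176) = ((20 + 300) + 66)*(-176) = (320 + 66)*(-176) = 386*(-176) = -67936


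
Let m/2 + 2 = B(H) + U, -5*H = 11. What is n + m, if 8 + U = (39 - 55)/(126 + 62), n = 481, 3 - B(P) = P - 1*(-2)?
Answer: 109799/235 ≈ 467.23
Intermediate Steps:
H = -11/5 (H = -1/5*11 = -11/5 ≈ -2.2000)
B(P) = 1 - P (B(P) = 3 - (P - 1*(-2)) = 3 - (P + 2) = 3 - (2 + P) = 3 + (-2 - P) = 1 - P)
U = -380/47 (U = -8 + (39 - 55)/(126 + 62) = -8 - 16/188 = -8 - 16*1/188 = -8 - 4/47 = -380/47 ≈ -8.0851)
m = -3236/235 (m = -4 + 2*((1 - 1*(-11/5)) - 380/47) = -4 + 2*((1 + 11/5) - 380/47) = -4 + 2*(16/5 - 380/47) = -4 + 2*(-1148/235) = -4 - 2296/235 = -3236/235 ≈ -13.770)
n + m = 481 - 3236/235 = 109799/235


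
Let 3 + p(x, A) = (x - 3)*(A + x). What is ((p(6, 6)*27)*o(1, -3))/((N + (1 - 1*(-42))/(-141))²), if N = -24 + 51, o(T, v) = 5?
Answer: 88569855/14167696 ≈ 6.2515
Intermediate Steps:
N = 27
p(x, A) = -3 + (-3 + x)*(A + x) (p(x, A) = -3 + (x - 3)*(A + x) = -3 + (-3 + x)*(A + x))
((p(6, 6)*27)*o(1, -3))/((N + (1 - 1*(-42))/(-141))²) = (((-3 + 6² - 3*6 - 3*6 + 6*6)*27)*5)/((27 + (1 - 1*(-42))/(-141))²) = (((-3 + 36 - 18 - 18 + 36)*27)*5)/((27 + (1 + 42)*(-1/141))²) = ((33*27)*5)/((27 + 43*(-1/141))²) = (891*5)/((27 - 43/141)²) = 4455/((3764/141)²) = 4455/(14167696/19881) = 4455*(19881/14167696) = 88569855/14167696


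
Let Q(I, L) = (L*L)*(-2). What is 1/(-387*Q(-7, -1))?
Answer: 1/774 ≈ 0.0012920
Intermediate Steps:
Q(I, L) = -2*L**2 (Q(I, L) = L**2*(-2) = -2*L**2)
1/(-387*Q(-7, -1)) = 1/(-(-774)*(-1)**2) = 1/(-(-774)) = 1/(-387*(-2)) = 1/774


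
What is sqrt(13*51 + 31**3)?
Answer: sqrt(30454) ≈ 174.51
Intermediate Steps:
sqrt(13*51 + 31**3) = sqrt(663 + 29791) = sqrt(30454)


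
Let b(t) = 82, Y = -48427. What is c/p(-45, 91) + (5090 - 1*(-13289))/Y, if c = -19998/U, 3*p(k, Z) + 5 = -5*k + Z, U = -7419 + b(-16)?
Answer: -3548363765/10045551599 ≈ -0.35323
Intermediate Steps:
U = -7337 (U = -7419 + 82 = -7337)
p(k, Z) = -5/3 - 5*k/3 + Z/3 (p(k, Z) = -5/3 + (-5*k + Z)/3 = -5/3 + (Z - 5*k)/3 = -5/3 + (-5*k/3 + Z/3) = -5/3 - 5*k/3 + Z/3)
c = 1818/667 (c = -19998/(-7337) = -19998*(-1/7337) = 1818/667 ≈ 2.7256)
c/p(-45, 91) + (5090 - 1*(-13289))/Y = 1818/(667*(-5/3 - 5/3*(-45) + (⅓)*91)) + (5090 - 1*(-13289))/(-48427) = 1818/(667*(-5/3 + 75 + 91/3)) + (5090 + 13289)*(-1/48427) = 1818/(667*(311/3)) + 18379*(-1/48427) = (1818/667)*(3/311) - 18379/48427 = 5454/207437 - 18379/48427 = -3548363765/10045551599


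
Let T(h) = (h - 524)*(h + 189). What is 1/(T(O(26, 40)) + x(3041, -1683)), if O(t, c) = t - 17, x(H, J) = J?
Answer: -1/103653 ≈ -9.6476e-6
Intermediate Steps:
O(t, c) = -17 + t
T(h) = (-524 + h)*(189 + h)
1/(T(O(26, 40)) + x(3041, -1683)) = 1/((-99036 + (-17 + 26)² - 335*(-17 + 26)) - 1683) = 1/((-99036 + 9² - 335*9) - 1683) = 1/((-99036 + 81 - 3015) - 1683) = 1/(-101970 - 1683) = 1/(-103653) = -1/103653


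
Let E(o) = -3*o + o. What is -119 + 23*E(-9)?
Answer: 295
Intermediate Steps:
E(o) = -2*o
-119 + 23*E(-9) = -119 + 23*(-2*(-9)) = -119 + 23*18 = -119 + 414 = 295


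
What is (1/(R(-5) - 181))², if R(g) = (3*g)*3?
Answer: 1/51076 ≈ 1.9579e-5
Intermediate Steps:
R(g) = 9*g
(1/(R(-5) - 181))² = (1/(9*(-5) - 181))² = (1/(-45 - 181))² = (1/(-226))² = (-1/226)² = 1/51076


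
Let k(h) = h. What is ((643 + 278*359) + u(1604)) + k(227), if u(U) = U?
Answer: 102276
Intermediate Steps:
((643 + 278*359) + u(1604)) + k(227) = ((643 + 278*359) + 1604) + 227 = ((643 + 99802) + 1604) + 227 = (100445 + 1604) + 227 = 102049 + 227 = 102276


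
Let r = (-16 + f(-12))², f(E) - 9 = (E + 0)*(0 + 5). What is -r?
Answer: -4489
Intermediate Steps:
f(E) = 9 + 5*E (f(E) = 9 + (E + 0)*(0 + 5) = 9 + E*5 = 9 + 5*E)
r = 4489 (r = (-16 + (9 + 5*(-12)))² = (-16 + (9 - 60))² = (-16 - 51)² = (-67)² = 4489)
-r = -1*4489 = -4489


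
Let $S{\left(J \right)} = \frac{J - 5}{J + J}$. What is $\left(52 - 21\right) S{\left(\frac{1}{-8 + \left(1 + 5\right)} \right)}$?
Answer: $\frac{341}{2} \approx 170.5$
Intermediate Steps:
$S{\left(J \right)} = \frac{-5 + J}{2 J}$
$\left(52 - 21\right) S{\left(\frac{1}{-8 + \left(1 + 5\right)} \right)} = \left(52 - 21\right) \frac{-5 + \frac{1}{-8 + \left(1 + 5\right)}}{2 \frac{1}{-8 + \left(1 + 5\right)}} = 31 \frac{-5 + \frac{1}{-8 + 6}}{2 \frac{1}{-8 + 6}} = 31 \frac{-5 + \frac{1}{-2}}{2 \frac{1}{-2}} = 31 \frac{-5 - \frac{1}{2}}{2 \left(- \frac{1}{2}\right)} = 31 \cdot \frac{1}{2} \left(-2\right) \left(- \frac{11}{2}\right) = 31 \cdot \frac{11}{2} = \frac{341}{2}$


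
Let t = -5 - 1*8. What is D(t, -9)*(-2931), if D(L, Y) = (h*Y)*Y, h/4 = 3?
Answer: -2848932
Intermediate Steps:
h = 12 (h = 4*3 = 12)
t = -13 (t = -5 - 8 = -13)
D(L, Y) = 12*Y² (D(L, Y) = (12*Y)*Y = 12*Y²)
D(t, -9)*(-2931) = (12*(-9)²)*(-2931) = (12*81)*(-2931) = 972*(-2931) = -2848932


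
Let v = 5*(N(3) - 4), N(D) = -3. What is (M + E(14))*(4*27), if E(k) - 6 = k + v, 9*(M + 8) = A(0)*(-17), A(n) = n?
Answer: -2484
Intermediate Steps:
M = -8 (M = -8 + (0*(-17))/9 = -8 + (1/9)*0 = -8 + 0 = -8)
v = -35 (v = 5*(-3 - 4) = 5*(-7) = -35)
E(k) = -29 + k (E(k) = 6 + (k - 35) = 6 + (-35 + k) = -29 + k)
(M + E(14))*(4*27) = (-8 + (-29 + 14))*(4*27) = (-8 - 15)*108 = -23*108 = -2484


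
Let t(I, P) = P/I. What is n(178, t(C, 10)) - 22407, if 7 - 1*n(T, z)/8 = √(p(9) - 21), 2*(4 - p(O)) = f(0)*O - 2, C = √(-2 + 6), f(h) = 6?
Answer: -22351 - 8*I*√43 ≈ -22351.0 - 52.46*I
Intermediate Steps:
C = 2 (C = √4 = 2)
p(O) = 5 - 3*O (p(O) = 4 - (6*O - 2)/2 = 4 - (-2 + 6*O)/2 = 4 + (1 - 3*O) = 5 - 3*O)
n(T, z) = 56 - 8*I*√43 (n(T, z) = 56 - 8*√((5 - 3*9) - 21) = 56 - 8*√((5 - 27) - 21) = 56 - 8*√(-22 - 21) = 56 - 8*I*√43)
n(178, t(C, 10)) - 22407 = (56 - 8*I*√43) - 22407 = -22351 - 8*I*√43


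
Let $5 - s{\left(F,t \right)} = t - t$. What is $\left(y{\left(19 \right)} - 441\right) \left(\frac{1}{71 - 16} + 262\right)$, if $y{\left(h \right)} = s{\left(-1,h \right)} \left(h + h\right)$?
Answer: $- \frac{3617161}{55} \approx -65767.0$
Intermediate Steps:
$s{\left(F,t \right)} = 5$ ($s{\left(F,t \right)} = 5 - \left(t - t\right) = 5 - 0 = 5 + 0 = 5$)
$y{\left(h \right)} = 10 h$ ($y{\left(h \right)} = 5 \left(h + h\right) = 5 \cdot 2 h = 10 h$)
$\left(y{\left(19 \right)} - 441\right) \left(\frac{1}{71 - 16} + 262\right) = \left(10 \cdot 19 - 441\right) \left(\frac{1}{71 - 16} + 262\right) = \left(190 - 441\right) \left(\frac{1}{55} + 262\right) = - 251 \left(\frac{1}{55} + 262\right) = \left(-251\right) \frac{14411}{55} = - \frac{3617161}{55}$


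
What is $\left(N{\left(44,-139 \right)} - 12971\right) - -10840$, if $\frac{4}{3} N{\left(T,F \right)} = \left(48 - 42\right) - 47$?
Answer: $- \frac{8647}{4} \approx -2161.8$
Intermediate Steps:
$N{\left(T,F \right)} = - \frac{123}{4}$ ($N{\left(T,F \right)} = \frac{3 \left(\left(48 - 42\right) - 47\right)}{4} = \frac{3 \left(6 - 47\right)}{4} = \frac{3}{4} \left(-41\right) = - \frac{123}{4}$)
$\left(N{\left(44,-139 \right)} - 12971\right) - -10840 = \left(- \frac{123}{4} - 12971\right) - -10840 = - \frac{52007}{4} + 10840 = - \frac{8647}{4}$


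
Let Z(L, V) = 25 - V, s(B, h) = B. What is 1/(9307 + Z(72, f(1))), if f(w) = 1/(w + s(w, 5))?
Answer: 2/18663 ≈ 0.00010716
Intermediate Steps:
f(w) = 1/(2*w) (f(w) = 1/(w + w) = 1/(2*w))
1/(9307 + Z(72, f(1))) = 1/(9307 + (25 - 1/(2*1))) = 1/(9307 + (25 - 1/2)) = 1/(9307 + (25 - 1*½)) = 1/(9307 + (25 - ½)) = 1/(9307 + 49/2) = 1/(18663/2) = 2/18663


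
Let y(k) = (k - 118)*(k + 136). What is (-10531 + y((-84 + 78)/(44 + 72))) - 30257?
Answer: -191199427/3364 ≈ -56837.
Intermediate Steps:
y(k) = (-118 + k)*(136 + k)
(-10531 + y((-84 + 78)/(44 + 72))) - 30257 = (-10531 + (-16048 + ((-84 + 78)/(44 + 72))² + 18*((-84 + 78)/(44 + 72)))) - 30257 = (-10531 + (-16048 + (-6/116)² + 18*(-6/116))) - 30257 = (-10531 + (-16048 + (-6*1/116)² + 18*(-6*1/116))) - 30257 = (-10531 + (-16048 + (-3/58)² + 18*(-3/58))) - 30257 = (-10531 + (-16048 + 9/3364 - 27/29)) - 30257 = (-10531 - 53988595/3364) - 30257 = -89414879/3364 - 30257 = -191199427/3364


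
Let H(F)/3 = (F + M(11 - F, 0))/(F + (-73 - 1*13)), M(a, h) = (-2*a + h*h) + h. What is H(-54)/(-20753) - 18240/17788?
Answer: -3312792486/3230100685 ≈ -1.0256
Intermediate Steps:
M(a, h) = h + h**2 - 2*a (M(a, h) = (-2*a + h**2) + h = (h**2 - 2*a) + h = h + h**2 - 2*a)
H(F) = 3*(-22 + 3*F)/(-86 + F) (H(F) = 3*((F + (0 + 0**2 - 2*(11 - F)))/(F + (-73 - 1*13))) = 3*((F + (0 + 0 + (-22 + 2*F)))/(F + (-73 - 13))) = 3*((F + (-22 + 2*F))/(F - 86)) = 3*((-22 + 3*F)/(-86 + F)) = 3*(-22 + 3*F)/(-86 + F))
H(-54)/(-20753) - 18240/17788 = (3*(-22 + 3*(-54))/(-86 - 54))/(-20753) - 18240/17788 = (3*(-22 - 162)/(-140))*(-1/20753) - 18240*1/17788 = (3*(-1/140)*(-184))*(-1/20753) - 4560/4447 = (138/35)*(-1/20753) - 4560/4447 = -138/726355 - 4560/4447 = -3312792486/3230100685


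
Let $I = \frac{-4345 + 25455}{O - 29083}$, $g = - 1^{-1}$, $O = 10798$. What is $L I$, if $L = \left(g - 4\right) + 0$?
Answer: $\frac{21110}{3657} \approx 5.7725$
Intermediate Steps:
$g = -1$ ($g = \left(-1\right) 1 = -1$)
$I = - \frac{4222}{3657}$ ($I = \frac{-4345 + 25455}{10798 - 29083} = \frac{21110}{-18285} = 21110 \left(- \frac{1}{18285}\right) = - \frac{4222}{3657} \approx -1.1545$)
$L = -5$ ($L = \left(-1 - 4\right) + 0 = -5 + 0 = -5$)
$L I = \left(-5\right) \left(- \frac{4222}{3657}\right) = \frac{21110}{3657}$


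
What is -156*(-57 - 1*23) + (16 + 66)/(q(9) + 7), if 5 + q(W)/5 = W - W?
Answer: 112279/9 ≈ 12475.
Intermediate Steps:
q(W) = -25 (q(W) = -25 + 5*(W - W) = -25 + 5*0 = -25 + 0 = -25)
-156*(-57 - 1*23) + (16 + 66)/(q(9) + 7) = -156*(-57 - 1*23) + (16 + 66)/(-25 + 7) = -156*(-57 - 23) + 82/(-18) = -156*(-80) + 82*(-1/18) = 12480 - 41/9 = 112279/9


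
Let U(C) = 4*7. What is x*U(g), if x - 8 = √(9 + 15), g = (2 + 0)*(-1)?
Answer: 224 + 56*√6 ≈ 361.17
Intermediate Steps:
g = -2 (g = 2*(-1) = -2)
U(C) = 28
x = 8 + 2*√6 (x = 8 + √(9 + 15) = 8 + √24 = 8 + 2*√6 ≈ 12.899)
x*U(g) = (8 + 2*√6)*28 = 224 + 56*√6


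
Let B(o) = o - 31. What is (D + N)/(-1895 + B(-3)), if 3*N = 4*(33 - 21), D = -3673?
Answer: 1219/643 ≈ 1.8958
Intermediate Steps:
B(o) = -31 + o
N = 16 (N = (4*(33 - 21))/3 = (4*12)/3 = (⅓)*48 = 16)
(D + N)/(-1895 + B(-3)) = (-3673 + 16)/(-1895 + (-31 - 3)) = -3657/(-1895 - 34) = -3657/(-1929) = -3657*(-1/1929) = 1219/643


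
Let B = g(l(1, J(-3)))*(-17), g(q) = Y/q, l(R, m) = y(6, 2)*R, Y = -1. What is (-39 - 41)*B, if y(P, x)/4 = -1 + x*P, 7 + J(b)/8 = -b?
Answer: -340/11 ≈ -30.909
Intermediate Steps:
J(b) = -56 - 8*b (J(b) = -56 + 8*(-b) = -56 - 8*b)
y(P, x) = -4 + 4*P*x (y(P, x) = 4*(-1 + x*P) = 4*(-1 + P*x) = -4 + 4*P*x)
l(R, m) = 44*R (l(R, m) = (-4 + 4*6*2)*R = (-4 + 48)*R = 44*R)
g(q) = -1/q
B = 17/44 (B = -1/(44*1)*(-17) = -1/44*(-17) = 17/44 ≈ 0.38636)
(-39 - 41)*B = (-39 - 41)*(17/44) = -80*17/44 = -340/11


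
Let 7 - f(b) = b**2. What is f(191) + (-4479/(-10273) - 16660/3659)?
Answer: -1371172553437/37588907 ≈ -36478.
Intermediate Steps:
f(b) = 7 - b**2
f(191) + (-4479/(-10273) - 16660/3659) = (7 - 1*191**2) + (-4479/(-10273) - 16660/3659) = (7 - 1*36481) + (-4479*(-1/10273) - 16660*1/3659) = (7 - 36481) + (4479/10273 - 16660/3659) = -36474 - 154759519/37588907 = -1371172553437/37588907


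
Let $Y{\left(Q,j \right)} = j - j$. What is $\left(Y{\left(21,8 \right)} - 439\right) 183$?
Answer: $-80337$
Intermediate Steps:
$Y{\left(Q,j \right)} = 0$
$\left(Y{\left(21,8 \right)} - 439\right) 183 = \left(0 - 439\right) 183 = \left(-439\right) 183 = -80337$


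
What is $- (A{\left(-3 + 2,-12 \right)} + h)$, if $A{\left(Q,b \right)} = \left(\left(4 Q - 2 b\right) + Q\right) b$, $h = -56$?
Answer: $284$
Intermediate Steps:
$A{\left(Q,b \right)} = b \left(- 2 b + 5 Q\right)$ ($A{\left(Q,b \right)} = \left(\left(- 2 b + 4 Q\right) + Q\right) b = \left(- 2 b + 5 Q\right) b = b \left(- 2 b + 5 Q\right)$)
$- (A{\left(-3 + 2,-12 \right)} + h) = - (- 12 \left(\left(-2\right) \left(-12\right) + 5 \left(-3 + 2\right)\right) - 56) = - (- 12 \left(24 + 5 \left(-1\right)\right) - 56) = - (- 12 \left(24 - 5\right) - 56) = - (\left(-12\right) 19 - 56) = - (-228 - 56) = \left(-1\right) \left(-284\right) = 284$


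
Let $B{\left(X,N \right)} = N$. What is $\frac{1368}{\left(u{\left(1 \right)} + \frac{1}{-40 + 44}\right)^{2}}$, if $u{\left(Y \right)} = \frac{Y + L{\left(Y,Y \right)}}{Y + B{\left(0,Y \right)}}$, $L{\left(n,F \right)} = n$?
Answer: $\frac{21888}{25} \approx 875.52$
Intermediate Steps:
$u{\left(Y \right)} = 1$ ($u{\left(Y \right)} = \frac{Y + Y}{Y + Y} = \frac{2 Y}{2 Y} = 2 Y \frac{1}{2 Y} = 1$)
$\frac{1368}{\left(u{\left(1 \right)} + \frac{1}{-40 + 44}\right)^{2}} = \frac{1368}{\left(1 + \frac{1}{-40 + 44}\right)^{2}} = \frac{1368}{\left(1 + \frac{1}{4}\right)^{2}} = \frac{1368}{\left(\frac{5}{4}\right)^{2}} = \frac{1368}{\frac{25}{16}} = 1368 \cdot \frac{16}{25} = \frac{21888}{25}$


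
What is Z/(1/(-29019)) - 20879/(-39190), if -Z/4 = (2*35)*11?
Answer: 3502744219679/39190 ≈ 8.9379e+7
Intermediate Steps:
Z = -3080 (Z = -4*2*35*11 = -280*11 = -4*770 = -3080)
Z/(1/(-29019)) - 20879/(-39190) = -3080/(1/(-29019)) - 20879/(-39190) = -3080/(-1/29019) - 20879*(-1/39190) = -3080*(-29019) + 20879/39190 = 89378520 + 20879/39190 = 3502744219679/39190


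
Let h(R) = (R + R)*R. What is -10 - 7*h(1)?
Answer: -24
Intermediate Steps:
h(R) = 2*R² (h(R) = (2*R)*R = 2*R²)
-10 - 7*h(1) = -10 - 14*1² = -10 - 14 = -24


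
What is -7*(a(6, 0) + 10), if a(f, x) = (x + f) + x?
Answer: -112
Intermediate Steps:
a(f, x) = f + 2*x (a(f, x) = (f + x) + x = f + 2*x)
-7*(a(6, 0) + 10) = -7*((6 + 2*0) + 10) = -7*((6 + 0) + 10) = -7*(6 + 10) = -7*16 = -112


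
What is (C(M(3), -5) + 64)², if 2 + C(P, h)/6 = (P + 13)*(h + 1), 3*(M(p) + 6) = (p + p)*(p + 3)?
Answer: 163216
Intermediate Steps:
M(p) = -6 + 2*p*(3 + p)/3 (M(p) = -6 + ((p + p)*(p + 3))/3 = -6 + ((2*p)*(3 + p))/3 = -6 + (2*p*(3 + p))/3 = -6 + 2*p*(3 + p)/3)
C(P, h) = -12 + 6*(1 + h)*(13 + P) (C(P, h) = -12 + 6*((P + 13)*(h + 1)) = -12 + 6*((13 + P)*(1 + h)) = -12 + 6*((1 + h)*(13 + P)) = -12 + 6*(1 + h)*(13 + P))
(C(M(3), -5) + 64)² = ((66 + 6*(-6 + 2*3 + (⅔)*3²) + 78*(-5) + 6*(-6 + 2*3 + (⅔)*3²)*(-5)) + 64)² = ((66 + 6*(-6 + 6 + (⅔)*9) - 390 + 6*(-6 + 6 + (⅔)*9)*(-5)) + 64)² = ((66 + 6*(-6 + 6 + 6) - 390 + 6*(-6 + 6 + 6)*(-5)) + 64)² = ((66 + 6*6 - 390 + 6*6*(-5)) + 64)² = ((66 + 36 - 390 - 180) + 64)² = (-468 + 64)² = (-404)² = 163216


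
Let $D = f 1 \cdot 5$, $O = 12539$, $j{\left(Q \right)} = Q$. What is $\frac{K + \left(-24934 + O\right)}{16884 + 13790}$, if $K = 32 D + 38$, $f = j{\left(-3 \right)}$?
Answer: $- \frac{12837}{30674} \approx -0.4185$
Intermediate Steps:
$f = -3$
$D = -15$ ($D = \left(-3\right) 1 \cdot 5 = \left(-3\right) 5 = -15$)
$K = -442$ ($K = 32 \left(-15\right) + 38 = -480 + 38 = -442$)
$\frac{K + \left(-24934 + O\right)}{16884 + 13790} = \frac{-442 + \left(-24934 + 12539\right)}{16884 + 13790} = \frac{-442 - 12395}{30674} = \left(-12837\right) \frac{1}{30674} = - \frac{12837}{30674}$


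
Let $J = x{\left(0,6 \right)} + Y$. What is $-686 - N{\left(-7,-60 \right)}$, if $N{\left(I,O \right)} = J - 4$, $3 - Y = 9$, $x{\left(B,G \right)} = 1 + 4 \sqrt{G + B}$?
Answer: $-677 - 4 \sqrt{6} \approx -686.8$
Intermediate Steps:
$x{\left(B,G \right)} = 1 + 4 \sqrt{B + G}$
$Y = -6$ ($Y = 3 - 9 = -6$)
$J = -5 + 4 \sqrt{6}$ ($J = \left(1 + 4 \sqrt{0 + 6}\right) - 6 = \left(1 + 4 \sqrt{6}\right) - 6 = -5 + 4 \sqrt{6} \approx 4.798$)
$N{\left(I,O \right)} = -9 + 4 \sqrt{6}$ ($N{\left(I,O \right)} = \left(-5 + 4 \sqrt{6}\right) - 4 = -9 + 4 \sqrt{6}$)
$-686 - N{\left(-7,-60 \right)} = -686 - \left(-9 + 4 \sqrt{6}\right) = -686 + \left(9 - 4 \sqrt{6}\right) = -677 - 4 \sqrt{6}$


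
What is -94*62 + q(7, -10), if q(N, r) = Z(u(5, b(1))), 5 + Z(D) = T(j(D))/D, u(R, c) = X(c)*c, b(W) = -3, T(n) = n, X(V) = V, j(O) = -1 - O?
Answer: -52507/9 ≈ -5834.1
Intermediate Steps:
u(R, c) = c² (u(R, c) = c*c = c²)
Z(D) = -5 + (-1 - D)/D
q(N, r) = -55/9 (q(N, r) = -6 - 1/((-3)²) = -6 - 1/9 = -6 - 1*⅑ = -6 - ⅑ = -55/9)
-94*62 + q(7, -10) = -94*62 - 55/9 = -5828 - 55/9 = -52507/9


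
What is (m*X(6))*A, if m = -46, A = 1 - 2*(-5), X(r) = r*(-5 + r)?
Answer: -3036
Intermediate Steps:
A = 11 (A = 1 + 10 = 11)
(m*X(6))*A = -276*(-5 + 6)*11 = -276*11 = -3036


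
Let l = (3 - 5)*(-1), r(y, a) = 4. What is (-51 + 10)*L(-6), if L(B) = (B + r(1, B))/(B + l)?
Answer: -41/2 ≈ -20.500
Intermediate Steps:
l = 2 (l = -2*(-1) = 2)
L(B) = (4 + B)/(2 + B) (L(B) = (B + 4)/(B + 2) = (4 + B)/(2 + B))
(-51 + 10)*L(-6) = (-51 + 10)*((4 - 6)/(2 - 6)) = -41*(-2)/(-4) = -(-41)*(-2)/4 = -41*1/2 = -41/2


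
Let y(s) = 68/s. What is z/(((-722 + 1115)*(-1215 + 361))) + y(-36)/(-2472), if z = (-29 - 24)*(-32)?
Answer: -5337839/1244486376 ≈ -0.0042892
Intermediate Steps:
z = 1696 (z = -53*(-32) = 1696)
z/(((-722 + 1115)*(-1215 + 361))) + y(-36)/(-2472) = 1696/(((-722 + 1115)*(-1215 + 361))) + (68/(-36))/(-2472) = 1696/((393*(-854))) + (68*(-1/36))*(-1/2472) = 1696/(-335622) - 17/9*(-1/2472) = 1696*(-1/335622) + 17/22248 = -848/167811 + 17/22248 = -5337839/1244486376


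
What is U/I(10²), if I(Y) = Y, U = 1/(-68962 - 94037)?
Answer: -1/16299900 ≈ -6.1350e-8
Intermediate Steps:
U = -1/162999 (U = 1/(-162999) = -1/162999 ≈ -6.1350e-6)
U/I(10²) = -1/(162999*(10²)) = -1/162999/100 = -1/162999*1/100 = -1/16299900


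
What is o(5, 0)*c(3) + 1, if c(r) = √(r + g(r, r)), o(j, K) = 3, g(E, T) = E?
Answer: 1 + 3*√6 ≈ 8.3485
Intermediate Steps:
c(r) = √2*√r (c(r) = √(r + r) = √(2*r) = √2*√r)
o(5, 0)*c(3) + 1 = 3*(√2*√3) + 1 = 3*√6 + 1 = 1 + 3*√6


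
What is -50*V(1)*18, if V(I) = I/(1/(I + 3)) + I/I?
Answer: -4500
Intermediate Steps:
V(I) = 1 + I*(3 + I) (V(I) = I/(1/(3 + I)) + 1 = I*(3 + I) + 1 = 1 + I*(3 + I))
-50*V(1)*18 = -50*(1 + 1**2 + 3*1)*18 = -50*(1 + 1 + 3)*18 = -50*5*18 = -250*18 = -4500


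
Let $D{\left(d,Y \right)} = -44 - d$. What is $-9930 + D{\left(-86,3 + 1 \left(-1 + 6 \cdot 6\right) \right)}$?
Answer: $-9888$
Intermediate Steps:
$-9930 + D{\left(-86,3 + 1 \left(-1 + 6 \cdot 6\right) \right)} = -9930 - -42 = -9930 + \left(-44 + 86\right) = -9930 + 42 = -9888$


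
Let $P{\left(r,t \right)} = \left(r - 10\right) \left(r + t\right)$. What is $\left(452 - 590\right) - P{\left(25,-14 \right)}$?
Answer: $-303$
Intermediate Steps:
$P{\left(r,t \right)} = \left(-10 + r\right) \left(r + t\right)$
$\left(452 - 590\right) - P{\left(25,-14 \right)} = \left(452 - 590\right) - \left(25^{2} - 250 - -140 + 25 \left(-14\right)\right) = -138 - \left(625 - 250 + 140 - 350\right) = -138 - 165 = -303$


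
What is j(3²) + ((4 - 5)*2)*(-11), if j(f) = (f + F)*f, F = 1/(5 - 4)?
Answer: 112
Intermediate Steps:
F = 1 (F = 1/1 = 1)
j(f) = f*(1 + f) (j(f) = (f + 1)*f = (1 + f)*f = f*(1 + f))
j(3²) + ((4 - 5)*2)*(-11) = 3²*(1 + 3²) + ((4 - 5)*2)*(-11) = 9*(1 + 9) - 1*2*(-11) = 9*10 - 2*(-11) = 90 + 22 = 112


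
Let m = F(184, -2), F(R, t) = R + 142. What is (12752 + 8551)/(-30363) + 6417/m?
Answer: 62631531/3299446 ≈ 18.982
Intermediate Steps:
F(R, t) = 142 + R
m = 326 (m = 142 + 184 = 326)
(12752 + 8551)/(-30363) + 6417/m = (12752 + 8551)/(-30363) + 6417/326 = 21303*(-1/30363) + 6417*(1/326) = -7101/10121 + 6417/326 = 62631531/3299446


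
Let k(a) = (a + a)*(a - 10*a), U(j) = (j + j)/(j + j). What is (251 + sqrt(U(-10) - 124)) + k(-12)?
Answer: -2341 + I*sqrt(123) ≈ -2341.0 + 11.091*I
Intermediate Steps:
U(j) = 1 (U(j) = (2*j)/((2*j)) = (2*j)*(1/(2*j)) = 1)
k(a) = -18*a**2 (k(a) = (2*a)*(-9*a) = -18*a**2)
(251 + sqrt(U(-10) - 124)) + k(-12) = (251 + sqrt(1 - 124)) - 18*(-12)**2 = (251 + sqrt(-123)) - 18*144 = (251 + I*sqrt(123)) - 2592 = -2341 + I*sqrt(123)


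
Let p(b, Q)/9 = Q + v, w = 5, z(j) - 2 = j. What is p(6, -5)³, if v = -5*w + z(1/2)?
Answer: -121287375/8 ≈ -1.5161e+7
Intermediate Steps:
z(j) = 2 + j
v = -45/2 (v = -5*5 + (2 + 1/2) = -25 + (2 + 1*(½)) = -25 + (2 + ½) = -25 + 5/2 = -45/2 ≈ -22.500)
p(b, Q) = -405/2 + 9*Q (p(b, Q) = 9*(Q - 45/2) = 9*(-45/2 + Q) = -405/2 + 9*Q)
p(6, -5)³ = (-405/2 + 9*(-5))³ = (-405/2 - 45)³ = (-495/2)³ = -121287375/8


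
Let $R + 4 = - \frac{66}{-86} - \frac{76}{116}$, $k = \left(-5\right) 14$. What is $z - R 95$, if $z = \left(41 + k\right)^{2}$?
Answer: $\frac{1509287}{1247} \approx 1210.3$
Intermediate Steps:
$k = -70$
$R = - \frac{4848}{1247}$ ($R = -4 - \left(- \frac{33}{43} + \frac{19}{29}\right) = -4 - - \frac{140}{1247} = -4 + \left(\frac{33}{43} - \frac{19}{29}\right) = -4 + \frac{140}{1247} = - \frac{4848}{1247} \approx -3.8877$)
$z = 841$ ($z = \left(41 - 70\right)^{2} = \left(-29\right)^{2} = 841$)
$z - R 95 = 841 - \left(- \frac{4848}{1247}\right) 95 = 841 - - \frac{460560}{1247} = 841 + \frac{460560}{1247} = \frac{1509287}{1247}$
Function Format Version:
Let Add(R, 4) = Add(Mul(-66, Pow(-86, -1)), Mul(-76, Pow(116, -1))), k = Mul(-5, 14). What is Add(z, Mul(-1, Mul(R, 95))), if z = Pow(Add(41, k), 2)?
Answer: Rational(1509287, 1247) ≈ 1210.3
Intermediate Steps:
k = -70
R = Rational(-4848, 1247) (R = Add(-4, Add(Mul(-66, Pow(-86, -1)), Mul(-76, Pow(116, -1)))) = Add(-4, Add(Mul(-66, Rational(-1, 86)), Mul(-76, Rational(1, 116)))) = Add(-4, Add(Rational(33, 43), Rational(-19, 29))) = Add(-4, Rational(140, 1247)) = Rational(-4848, 1247) ≈ -3.8877)
z = 841 (z = Pow(Add(41, -70), 2) = Pow(-29, 2) = 841)
Add(z, Mul(-1, Mul(R, 95))) = Add(841, Mul(-1, Mul(Rational(-4848, 1247), 95))) = Add(841, Mul(-1, Rational(-460560, 1247))) = Add(841, Rational(460560, 1247)) = Rational(1509287, 1247)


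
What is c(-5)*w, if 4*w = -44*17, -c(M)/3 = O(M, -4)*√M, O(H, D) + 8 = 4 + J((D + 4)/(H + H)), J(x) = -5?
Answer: -5049*I*√5 ≈ -11290.0*I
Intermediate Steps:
O(H, D) = -9 (O(H, D) = -8 + (4 - 5) = -8 - 1 = -9)
c(M) = 27*√M (c(M) = -(-27)*√M = 27*√M)
w = -187 (w = (-44*17)/4 = (¼)*(-748) = -187)
c(-5)*w = (27*√(-5))*(-187) = (27*(I*√5))*(-187) = (27*I*√5)*(-187) = -5049*I*√5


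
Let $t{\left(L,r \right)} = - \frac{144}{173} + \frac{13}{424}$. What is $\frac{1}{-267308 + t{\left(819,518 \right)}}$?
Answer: $- \frac{73352}{19607635223} \approx -3.741 \cdot 10^{-6}$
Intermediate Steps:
$t{\left(L,r \right)} = - \frac{58807}{73352}$ ($t{\left(L,r \right)} = \left(-144\right) \frac{1}{173} + 13 \cdot \frac{1}{424} = - \frac{144}{173} + \frac{13}{424} = - \frac{58807}{73352}$)
$\frac{1}{-267308 + t{\left(819,518 \right)}} = \frac{1}{-267308 - \frac{58807}{73352}} = \frac{1}{- \frac{19607635223}{73352}} = - \frac{73352}{19607635223}$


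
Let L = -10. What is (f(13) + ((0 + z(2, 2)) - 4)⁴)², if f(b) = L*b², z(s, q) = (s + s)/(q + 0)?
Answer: 2802276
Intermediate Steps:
z(s, q) = 2*s/q (z(s, q) = (2*s)/q = 2*s/q)
f(b) = -10*b²
(f(13) + ((0 + z(2, 2)) - 4)⁴)² = (-10*13² + ((0 + 2*2/2) - 4)⁴)² = (-10*169 + ((0 + 2*2*(½)) - 4)⁴)² = (-1690 + ((0 + 2) - 4)⁴)² = (-1690 + (2 - 4)⁴)² = (-1690 + (-2)⁴)² = (-1690 + 16)² = (-1674)² = 2802276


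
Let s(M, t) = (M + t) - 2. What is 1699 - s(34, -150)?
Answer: 1817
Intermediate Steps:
s(M, t) = -2 + M + t
1699 - s(34, -150) = 1699 - (-2 + 34 - 150) = 1699 - 1*(-118) = 1699 + 118 = 1817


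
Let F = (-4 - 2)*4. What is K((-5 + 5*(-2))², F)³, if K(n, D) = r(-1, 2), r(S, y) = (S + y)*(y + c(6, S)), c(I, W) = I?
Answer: 512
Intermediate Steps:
r(S, y) = (6 + y)*(S + y) (r(S, y) = (S + y)*(y + 6) = (S + y)*(6 + y) = (6 + y)*(S + y))
F = -24 (F = -6*4 = -24)
K(n, D) = 8 (K(n, D) = 2² + 6*(-1) + 6*2 - 1*2 = 4 - 6 + 12 - 2 = 8)
K((-5 + 5*(-2))², F)³ = 8³ = 512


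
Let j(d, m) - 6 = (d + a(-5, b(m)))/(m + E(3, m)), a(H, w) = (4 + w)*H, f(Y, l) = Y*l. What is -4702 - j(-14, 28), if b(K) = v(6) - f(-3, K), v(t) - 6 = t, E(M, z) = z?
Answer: -131567/28 ≈ -4698.8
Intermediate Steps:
v(t) = 6 + t
b(K) = 12 + 3*K (b(K) = (6 + 6) - (-3)*K = 12 + 3*K)
a(H, w) = H*(4 + w)
j(d, m) = 6 + (-80 + d - 15*m)/(2*m) (j(d, m) = 6 + (d - 5*(4 + (12 + 3*m)))/(m + m) = 6 + (d - 5*(16 + 3*m))/((2*m)) = 6 + (d + (-80 - 15*m))*(1/(2*m)) = 6 + (-80 + d - 15*m)*(1/(2*m)) = 6 + (-80 + d - 15*m)/(2*m))
-4702 - j(-14, 28) = -4702 - (-80 - 14 - 3*28)/(2*28) = -4702 - (-80 - 14 - 84)/(2*28) = -4702 - (-178)/(2*28) = -4702 - 1*(-89/28) = -4702 + 89/28 = -131567/28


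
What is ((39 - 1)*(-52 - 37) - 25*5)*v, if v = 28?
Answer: -98196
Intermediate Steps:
((39 - 1)*(-52 - 37) - 25*5)*v = ((39 - 1)*(-52 - 37) - 25*5)*28 = (38*(-89) - 125)*28 = (-3382 - 125)*28 = -3507*28 = -98196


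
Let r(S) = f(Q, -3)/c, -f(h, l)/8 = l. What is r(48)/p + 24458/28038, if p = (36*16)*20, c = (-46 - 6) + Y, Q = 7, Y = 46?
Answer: 11735167/13458240 ≈ 0.87197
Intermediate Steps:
f(h, l) = -8*l
c = -6 (c = (-46 - 6) + 46 = -52 + 46 = -6)
p = 11520 (p = 576*20 = 11520)
r(S) = -4 (r(S) = -8*(-3)/(-6) = 24*(-⅙) = -4)
r(48)/p + 24458/28038 = -4/11520 + 24458/28038 = -4*1/11520 + 24458*(1/28038) = -1/2880 + 12229/14019 = 11735167/13458240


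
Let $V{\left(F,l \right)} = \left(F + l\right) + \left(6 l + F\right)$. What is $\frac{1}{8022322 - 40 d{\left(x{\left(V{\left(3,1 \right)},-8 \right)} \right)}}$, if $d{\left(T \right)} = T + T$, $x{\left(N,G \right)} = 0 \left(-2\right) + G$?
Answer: $\frac{1}{8022962} \approx 1.2464 \cdot 10^{-7}$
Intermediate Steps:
$V{\left(F,l \right)} = 2 F + 7 l$ ($V{\left(F,l \right)} = \left(F + l\right) + \left(F + 6 l\right) = 2 F + 7 l$)
$x{\left(N,G \right)} = G$ ($x{\left(N,G \right)} = 0 + G = G$)
$d{\left(T \right)} = 2 T$
$\frac{1}{8022322 - 40 d{\left(x{\left(V{\left(3,1 \right)},-8 \right)} \right)}} = \frac{1}{8022322 - 40 \cdot 2 \left(-8\right)} = \frac{1}{8022322 - -640} = \frac{1}{8022322 + 640} = \frac{1}{8022962}$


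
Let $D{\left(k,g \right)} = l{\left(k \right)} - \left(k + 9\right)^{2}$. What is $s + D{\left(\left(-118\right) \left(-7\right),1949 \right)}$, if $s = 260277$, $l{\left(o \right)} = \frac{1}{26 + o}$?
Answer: $- \frac{372279695}{852} \approx -4.3695 \cdot 10^{5}$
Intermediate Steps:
$D{\left(k,g \right)} = \frac{1}{26 + k} - \left(9 + k\right)^{2}$ ($D{\left(k,g \right)} = \frac{1}{26 + k} - \left(k + 9\right)^{2} = \frac{1}{26 + k} - \left(9 + k\right)^{2}$)
$s + D{\left(\left(-118\right) \left(-7\right),1949 \right)} = 260277 + \frac{1 - \left(9 - -826\right)^{2} \left(26 - -826\right)}{26 - -826} = 260277 + \frac{1 - \left(9 + 826\right)^{2} \left(26 + 826\right)}{26 + 826} = 260277 + \frac{1 - 835^{2} \cdot 852}{852} = 260277 + \frac{1 - 697225 \cdot 852}{852} = 260277 + \frac{1 - 594035700}{852} = 260277 + \frac{1}{852} \left(-594035699\right) = 260277 - \frac{594035699}{852} = - \frac{372279695}{852}$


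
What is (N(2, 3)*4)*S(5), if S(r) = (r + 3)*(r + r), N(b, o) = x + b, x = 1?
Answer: 960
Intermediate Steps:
N(b, o) = 1 + b
S(r) = 2*r*(3 + r) (S(r) = (3 + r)*(2*r) = 2*r*(3 + r))
(N(2, 3)*4)*S(5) = ((1 + 2)*4)*(2*5*(3 + 5)) = (3*4)*(2*5*8) = 12*80 = 960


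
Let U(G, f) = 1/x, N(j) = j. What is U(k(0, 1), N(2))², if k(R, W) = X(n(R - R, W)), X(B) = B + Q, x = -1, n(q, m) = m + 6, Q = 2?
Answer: 1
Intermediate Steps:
n(q, m) = 6 + m
X(B) = 2 + B (X(B) = B + 2 = 2 + B)
k(R, W) = 8 + W (k(R, W) = 2 + (6 + W) = 8 + W)
U(G, f) = -1 (U(G, f) = 1/(-1) = -1)
U(k(0, 1), N(2))² = (-1)² = 1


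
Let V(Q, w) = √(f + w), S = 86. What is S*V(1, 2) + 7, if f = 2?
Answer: 179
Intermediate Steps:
V(Q, w) = √(2 + w)
S*V(1, 2) + 7 = 86*√(2 + 2) + 7 = 86*√4 + 7 = 86*2 + 7 = 172 + 7 = 179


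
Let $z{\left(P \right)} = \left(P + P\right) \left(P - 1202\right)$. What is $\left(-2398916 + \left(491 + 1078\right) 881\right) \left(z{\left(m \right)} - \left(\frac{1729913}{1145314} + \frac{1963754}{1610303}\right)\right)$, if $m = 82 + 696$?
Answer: $\frac{1237003867482663963076961}{1844302570142} \approx 6.7072 \cdot 10^{11}$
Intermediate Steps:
$m = 778$
$z{\left(P \right)} = 2 P \left(-1202 + P\right)$
$\left(-2398916 + \left(491 + 1078\right) 881\right) \left(z{\left(m \right)} - \left(\frac{1729913}{1145314} + \frac{1963754}{1610303}\right)\right) = \left(-2398916 + \left(491 + 1078\right) 881\right) \left(2 \cdot 778 \left(-1202 + 778\right) - \left(\frac{1729913}{1145314} + \frac{1963754}{1610303}\right)\right) = \left(-2398916 + 1569 \cdot 881\right) \left(2 \cdot 778 \left(-424\right) - \frac{5034799042395}{1844302570142}\right) = \left(-2398916 + 1382289\right) \left(-659744 - \frac{5034799042395}{1844302570142}\right) = - 1016627 \left(-659744 - \frac{5034799042395}{1844302570142}\right) = \left(-1016627\right) \left(- \frac{1216772589634806043}{1844302570142}\right) = \frac{1237003867482663963076961}{1844302570142}$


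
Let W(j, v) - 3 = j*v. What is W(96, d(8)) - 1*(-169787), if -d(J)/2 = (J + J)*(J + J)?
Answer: 120638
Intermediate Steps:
d(J) = -8*J² (d(J) = -2*(J + J)*(J + J) = -2*2*J*2*J = -8*J²)
W(j, v) = 3 + j*v
W(96, d(8)) - 1*(-169787) = (3 + 96*(-8*8²)) - 1*(-169787) = (3 + 96*(-8*64)) + 169787 = (3 + 96*(-512)) + 169787 = (3 - 49152) + 169787 = -49149 + 169787 = 120638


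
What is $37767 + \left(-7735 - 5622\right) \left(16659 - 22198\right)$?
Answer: $74022190$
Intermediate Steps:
$37767 + \left(-7735 - 5622\right) \left(16659 - 22198\right) = 37767 - -73984423 = 37767 + 73984423 = 74022190$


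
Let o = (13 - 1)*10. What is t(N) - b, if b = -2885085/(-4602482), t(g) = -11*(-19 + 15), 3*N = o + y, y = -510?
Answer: 199624123/4602482 ≈ 43.373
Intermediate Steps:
o = 120 (o = 12*10 = 120)
N = -130 (N = (120 - 510)/3 = (1/3)*(-390) = -130)
t(g) = 44 (t(g) = -11*(-4) = 44)
b = 2885085/4602482 (b = -2885085*(-1/4602482) = 2885085/4602482 ≈ 0.62685)
t(N) - b = 44 - 1*2885085/4602482 = 44 - 2885085/4602482 = 199624123/4602482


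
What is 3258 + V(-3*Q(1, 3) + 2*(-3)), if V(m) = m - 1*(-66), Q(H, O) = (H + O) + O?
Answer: 3297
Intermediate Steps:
Q(H, O) = H + 2*O
V(m) = 66 + m (V(m) = m + 66 = 66 + m)
3258 + V(-3*Q(1, 3) + 2*(-3)) = 3258 + (66 + (-3*(1 + 2*3) + 2*(-3))) = 3258 + (66 + (-3*(1 + 6) - 6)) = 3258 + (66 + (-3*7 - 6)) = 3258 + (66 + (-21 - 6)) = 3258 + (66 - 27) = 3258 + 39 = 3297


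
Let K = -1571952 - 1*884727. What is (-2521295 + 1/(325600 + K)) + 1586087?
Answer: -1993002129433/2131079 ≈ -9.3521e+5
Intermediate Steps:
K = -2456679 (K = -1571952 - 884727 = -2456679)
(-2521295 + 1/(325600 + K)) + 1586087 = (-2521295 + 1/(325600 - 2456679)) + 1586087 = (-2521295 + 1/(-2131079)) + 1586087 = (-2521295 - 1/2131079) + 1586087 = -5373078827306/2131079 + 1586087 = -1993002129433/2131079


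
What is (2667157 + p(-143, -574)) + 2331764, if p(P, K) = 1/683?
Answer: 3414263044/683 ≈ 4.9989e+6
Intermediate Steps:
p(P, K) = 1/683
(2667157 + p(-143, -574)) + 2331764 = (2667157 + 1/683) + 2331764 = 1821668232/683 + 2331764 = 3414263044/683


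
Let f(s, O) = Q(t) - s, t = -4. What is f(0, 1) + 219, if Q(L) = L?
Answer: 215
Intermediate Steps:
f(s, O) = -4 - s
f(0, 1) + 219 = (-4 - 1*0) + 219 = (-4 + 0) + 219 = -4 + 219 = 215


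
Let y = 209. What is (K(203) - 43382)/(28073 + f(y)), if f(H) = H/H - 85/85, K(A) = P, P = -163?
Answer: -43545/28073 ≈ -1.5511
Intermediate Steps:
K(A) = -163
f(H) = 0 (f(H) = 1 - 85*1/85 = 1 - 1 = 0)
(K(203) - 43382)/(28073 + f(y)) = (-163 - 43382)/(28073 + 0) = -43545/28073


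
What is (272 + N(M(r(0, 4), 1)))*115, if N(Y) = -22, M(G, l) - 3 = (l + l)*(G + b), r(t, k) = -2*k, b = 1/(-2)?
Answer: 28750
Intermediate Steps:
b = -½ (b = 1*(-½) = -½ ≈ -0.50000)
M(G, l) = 3 + 2*l*(-½ + G) (M(G, l) = 3 + (l + l)*(G - ½) = 3 + (2*l)*(-½ + G) = 3 + 2*l*(-½ + G))
(272 + N(M(r(0, 4), 1)))*115 = (272 - 22)*115 = 250*115 = 28750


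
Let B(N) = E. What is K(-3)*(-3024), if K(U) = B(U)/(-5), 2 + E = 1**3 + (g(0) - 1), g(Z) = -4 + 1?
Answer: -3024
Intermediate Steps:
g(Z) = -3
E = -5 (E = -2 + (1**3 + (-3 - 1)) = -2 + (1 - 4) = -2 - 3 = -5)
B(N) = -5
K(U) = 1 (K(U) = -5/(-5) = -5*(-1/5) = 1)
K(-3)*(-3024) = 1*(-3024) = -3024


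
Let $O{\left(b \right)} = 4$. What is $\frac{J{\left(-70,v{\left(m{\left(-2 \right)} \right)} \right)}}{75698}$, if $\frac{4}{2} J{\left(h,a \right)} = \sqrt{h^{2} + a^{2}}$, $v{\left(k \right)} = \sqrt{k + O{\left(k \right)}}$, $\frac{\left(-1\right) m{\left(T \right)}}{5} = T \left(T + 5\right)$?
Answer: $\frac{\sqrt{4934}}{151396} \approx 0.00046396$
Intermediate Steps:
$m{\left(T \right)} = - 5 T \left(5 + T\right)$ ($m{\left(T \right)} = - 5 T \left(T + 5\right) = - 5 T \left(5 + T\right)$)
$v{\left(k \right)} = \sqrt{4 + k}$ ($v{\left(k \right)} = \sqrt{k + 4} = \sqrt{4 + k}$)
$J{\left(h,a \right)} = \frac{\sqrt{a^{2} + h^{2}}}{2}$ ($J{\left(h,a \right)} = \frac{\sqrt{h^{2} + a^{2}}}{2} = \frac{\sqrt{a^{2} + h^{2}}}{2}$)
$\frac{J{\left(-70,v{\left(m{\left(-2 \right)} \right)} \right)}}{75698} = \frac{\frac{1}{2} \sqrt{\left(\sqrt{4 - - 10 \left(5 - 2\right)}\right)^{2} + \left(-70\right)^{2}}}{75698} = \frac{\sqrt{\left(\sqrt{4 - \left(-10\right) 3}\right)^{2} + 4900}}{2} \cdot \frac{1}{75698} = \frac{\sqrt{\left(\sqrt{4 + 30}\right)^{2} + 4900}}{2} \cdot \frac{1}{75698} = \frac{\sqrt{\left(\sqrt{34}\right)^{2} + 4900}}{2} \cdot \frac{1}{75698} = \frac{\sqrt{34 + 4900}}{2} \cdot \frac{1}{75698} = \frac{\sqrt{4934}}{2} \cdot \frac{1}{75698} = \frac{\sqrt{4934}}{151396}$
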